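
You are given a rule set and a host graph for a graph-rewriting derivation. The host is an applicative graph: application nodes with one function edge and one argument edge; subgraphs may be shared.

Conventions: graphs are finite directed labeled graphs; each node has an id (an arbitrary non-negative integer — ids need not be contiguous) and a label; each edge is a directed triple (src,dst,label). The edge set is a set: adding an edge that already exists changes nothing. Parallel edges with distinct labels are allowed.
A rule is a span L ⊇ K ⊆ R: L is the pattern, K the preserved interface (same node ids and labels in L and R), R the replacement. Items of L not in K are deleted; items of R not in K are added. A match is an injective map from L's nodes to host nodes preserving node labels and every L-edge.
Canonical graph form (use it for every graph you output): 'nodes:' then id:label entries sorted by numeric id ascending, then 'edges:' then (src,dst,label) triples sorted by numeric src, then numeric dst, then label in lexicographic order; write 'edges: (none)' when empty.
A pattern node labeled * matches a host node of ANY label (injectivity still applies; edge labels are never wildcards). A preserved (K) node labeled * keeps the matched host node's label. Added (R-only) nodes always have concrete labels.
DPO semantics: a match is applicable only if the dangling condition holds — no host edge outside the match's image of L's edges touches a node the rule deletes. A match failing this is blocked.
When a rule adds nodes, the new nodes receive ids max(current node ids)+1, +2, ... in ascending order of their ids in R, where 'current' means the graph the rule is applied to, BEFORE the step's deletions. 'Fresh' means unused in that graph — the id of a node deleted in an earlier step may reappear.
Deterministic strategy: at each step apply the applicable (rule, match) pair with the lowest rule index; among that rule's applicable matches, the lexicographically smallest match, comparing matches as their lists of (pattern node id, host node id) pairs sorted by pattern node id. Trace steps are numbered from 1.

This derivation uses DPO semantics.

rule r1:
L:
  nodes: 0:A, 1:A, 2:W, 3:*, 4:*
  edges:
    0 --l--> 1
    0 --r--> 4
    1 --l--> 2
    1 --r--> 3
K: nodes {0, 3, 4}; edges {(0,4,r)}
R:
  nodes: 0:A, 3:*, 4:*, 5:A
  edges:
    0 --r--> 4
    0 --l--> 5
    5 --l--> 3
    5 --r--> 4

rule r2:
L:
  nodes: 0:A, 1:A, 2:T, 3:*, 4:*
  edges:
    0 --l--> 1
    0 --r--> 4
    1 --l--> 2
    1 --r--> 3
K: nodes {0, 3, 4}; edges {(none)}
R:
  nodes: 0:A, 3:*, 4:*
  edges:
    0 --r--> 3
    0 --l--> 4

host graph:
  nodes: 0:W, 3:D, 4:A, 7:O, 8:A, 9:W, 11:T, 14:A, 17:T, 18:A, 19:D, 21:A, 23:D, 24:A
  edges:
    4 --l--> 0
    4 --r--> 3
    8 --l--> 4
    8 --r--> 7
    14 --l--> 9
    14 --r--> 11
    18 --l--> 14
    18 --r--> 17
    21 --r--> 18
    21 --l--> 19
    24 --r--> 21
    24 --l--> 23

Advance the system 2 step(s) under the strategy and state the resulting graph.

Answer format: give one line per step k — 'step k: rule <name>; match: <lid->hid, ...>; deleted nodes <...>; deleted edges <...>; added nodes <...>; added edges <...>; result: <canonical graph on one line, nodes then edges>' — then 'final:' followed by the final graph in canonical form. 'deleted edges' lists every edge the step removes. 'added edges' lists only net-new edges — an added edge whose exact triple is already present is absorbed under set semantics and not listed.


step 1: rule r1; match: 0->8, 1->4, 2->0, 3->3, 4->7; deleted nodes 0, 4; deleted edges (4,0,l); (4,3,r); (8,4,l); added nodes 25; added edges (8,25,l); (25,3,l); (25,7,r); result: nodes: 3:D, 7:O, 8:A, 9:W, 11:T, 14:A, 17:T, 18:A, 19:D, 21:A, 23:D, 24:A, 25:A edges: (8,7,r); (8,25,l); (14,9,l); (14,11,r); (18,14,l); (18,17,r); (21,18,r); (21,19,l); (24,21,r); (24,23,l); (25,3,l); (25,7,r)
step 2: rule r1; match: 0->18, 1->14, 2->9, 3->11, 4->17; deleted nodes 9, 14; deleted edges (14,9,l); (14,11,r); (18,14,l); added nodes 26; added edges (18,26,l); (26,11,l); (26,17,r); result: nodes: 3:D, 7:O, 8:A, 11:T, 17:T, 18:A, 19:D, 21:A, 23:D, 24:A, 25:A, 26:A edges: (8,7,r); (8,25,l); (18,17,r); (18,26,l); (21,18,r); (21,19,l); (24,21,r); (24,23,l); (25,3,l); (25,7,r); (26,11,l); (26,17,r)
final:
nodes: 3:D, 7:O, 8:A, 11:T, 17:T, 18:A, 19:D, 21:A, 23:D, 24:A, 25:A, 26:A
edges: (8,7,r); (8,25,l); (18,17,r); (18,26,l); (21,18,r); (21,19,l); (24,21,r); (24,23,l); (25,3,l); (25,7,r); (26,11,l); (26,17,r)


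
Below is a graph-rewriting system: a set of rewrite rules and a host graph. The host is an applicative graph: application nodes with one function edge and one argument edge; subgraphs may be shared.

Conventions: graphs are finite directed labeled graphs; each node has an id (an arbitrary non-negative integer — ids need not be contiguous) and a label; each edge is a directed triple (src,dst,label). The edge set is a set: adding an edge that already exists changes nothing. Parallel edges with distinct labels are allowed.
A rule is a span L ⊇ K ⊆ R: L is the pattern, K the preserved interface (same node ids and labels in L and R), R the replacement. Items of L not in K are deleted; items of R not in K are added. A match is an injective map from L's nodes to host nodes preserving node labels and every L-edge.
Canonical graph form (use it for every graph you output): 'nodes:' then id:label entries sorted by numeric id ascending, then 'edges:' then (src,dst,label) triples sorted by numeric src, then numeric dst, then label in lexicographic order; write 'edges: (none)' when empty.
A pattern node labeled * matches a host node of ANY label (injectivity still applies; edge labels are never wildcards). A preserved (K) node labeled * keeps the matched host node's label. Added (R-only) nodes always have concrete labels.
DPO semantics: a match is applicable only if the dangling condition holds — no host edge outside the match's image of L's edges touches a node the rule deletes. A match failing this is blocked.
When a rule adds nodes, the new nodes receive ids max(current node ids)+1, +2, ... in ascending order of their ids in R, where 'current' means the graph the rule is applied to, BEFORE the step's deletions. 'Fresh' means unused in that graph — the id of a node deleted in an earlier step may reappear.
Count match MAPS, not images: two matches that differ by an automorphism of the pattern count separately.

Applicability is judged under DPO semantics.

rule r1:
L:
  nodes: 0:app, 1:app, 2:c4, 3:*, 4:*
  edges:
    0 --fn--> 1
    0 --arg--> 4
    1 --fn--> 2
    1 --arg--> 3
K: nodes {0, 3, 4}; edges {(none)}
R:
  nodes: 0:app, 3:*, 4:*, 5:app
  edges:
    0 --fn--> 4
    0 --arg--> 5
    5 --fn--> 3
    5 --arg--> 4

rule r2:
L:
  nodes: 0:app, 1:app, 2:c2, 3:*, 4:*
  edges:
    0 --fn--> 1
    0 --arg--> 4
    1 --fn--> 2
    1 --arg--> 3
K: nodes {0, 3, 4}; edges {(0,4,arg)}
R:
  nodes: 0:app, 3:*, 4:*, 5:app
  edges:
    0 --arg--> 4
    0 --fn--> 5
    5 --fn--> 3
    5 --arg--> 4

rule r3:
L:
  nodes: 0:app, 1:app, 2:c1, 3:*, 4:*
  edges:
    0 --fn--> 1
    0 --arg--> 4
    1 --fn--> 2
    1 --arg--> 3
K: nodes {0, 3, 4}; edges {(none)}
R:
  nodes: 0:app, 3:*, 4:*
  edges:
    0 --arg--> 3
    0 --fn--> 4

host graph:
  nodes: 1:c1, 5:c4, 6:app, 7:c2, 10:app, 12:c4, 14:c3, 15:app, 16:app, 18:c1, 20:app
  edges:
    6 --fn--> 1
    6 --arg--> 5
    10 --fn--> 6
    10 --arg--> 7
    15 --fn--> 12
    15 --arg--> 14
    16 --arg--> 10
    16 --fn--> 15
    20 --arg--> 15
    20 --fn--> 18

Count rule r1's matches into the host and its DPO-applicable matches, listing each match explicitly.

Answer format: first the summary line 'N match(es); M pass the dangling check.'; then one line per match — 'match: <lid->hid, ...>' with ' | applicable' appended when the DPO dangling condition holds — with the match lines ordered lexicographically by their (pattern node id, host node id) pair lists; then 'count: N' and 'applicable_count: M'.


1 match(es); 0 pass the dangling check.
match: 0->16, 1->15, 2->12, 3->14, 4->10
count: 1
applicable_count: 0


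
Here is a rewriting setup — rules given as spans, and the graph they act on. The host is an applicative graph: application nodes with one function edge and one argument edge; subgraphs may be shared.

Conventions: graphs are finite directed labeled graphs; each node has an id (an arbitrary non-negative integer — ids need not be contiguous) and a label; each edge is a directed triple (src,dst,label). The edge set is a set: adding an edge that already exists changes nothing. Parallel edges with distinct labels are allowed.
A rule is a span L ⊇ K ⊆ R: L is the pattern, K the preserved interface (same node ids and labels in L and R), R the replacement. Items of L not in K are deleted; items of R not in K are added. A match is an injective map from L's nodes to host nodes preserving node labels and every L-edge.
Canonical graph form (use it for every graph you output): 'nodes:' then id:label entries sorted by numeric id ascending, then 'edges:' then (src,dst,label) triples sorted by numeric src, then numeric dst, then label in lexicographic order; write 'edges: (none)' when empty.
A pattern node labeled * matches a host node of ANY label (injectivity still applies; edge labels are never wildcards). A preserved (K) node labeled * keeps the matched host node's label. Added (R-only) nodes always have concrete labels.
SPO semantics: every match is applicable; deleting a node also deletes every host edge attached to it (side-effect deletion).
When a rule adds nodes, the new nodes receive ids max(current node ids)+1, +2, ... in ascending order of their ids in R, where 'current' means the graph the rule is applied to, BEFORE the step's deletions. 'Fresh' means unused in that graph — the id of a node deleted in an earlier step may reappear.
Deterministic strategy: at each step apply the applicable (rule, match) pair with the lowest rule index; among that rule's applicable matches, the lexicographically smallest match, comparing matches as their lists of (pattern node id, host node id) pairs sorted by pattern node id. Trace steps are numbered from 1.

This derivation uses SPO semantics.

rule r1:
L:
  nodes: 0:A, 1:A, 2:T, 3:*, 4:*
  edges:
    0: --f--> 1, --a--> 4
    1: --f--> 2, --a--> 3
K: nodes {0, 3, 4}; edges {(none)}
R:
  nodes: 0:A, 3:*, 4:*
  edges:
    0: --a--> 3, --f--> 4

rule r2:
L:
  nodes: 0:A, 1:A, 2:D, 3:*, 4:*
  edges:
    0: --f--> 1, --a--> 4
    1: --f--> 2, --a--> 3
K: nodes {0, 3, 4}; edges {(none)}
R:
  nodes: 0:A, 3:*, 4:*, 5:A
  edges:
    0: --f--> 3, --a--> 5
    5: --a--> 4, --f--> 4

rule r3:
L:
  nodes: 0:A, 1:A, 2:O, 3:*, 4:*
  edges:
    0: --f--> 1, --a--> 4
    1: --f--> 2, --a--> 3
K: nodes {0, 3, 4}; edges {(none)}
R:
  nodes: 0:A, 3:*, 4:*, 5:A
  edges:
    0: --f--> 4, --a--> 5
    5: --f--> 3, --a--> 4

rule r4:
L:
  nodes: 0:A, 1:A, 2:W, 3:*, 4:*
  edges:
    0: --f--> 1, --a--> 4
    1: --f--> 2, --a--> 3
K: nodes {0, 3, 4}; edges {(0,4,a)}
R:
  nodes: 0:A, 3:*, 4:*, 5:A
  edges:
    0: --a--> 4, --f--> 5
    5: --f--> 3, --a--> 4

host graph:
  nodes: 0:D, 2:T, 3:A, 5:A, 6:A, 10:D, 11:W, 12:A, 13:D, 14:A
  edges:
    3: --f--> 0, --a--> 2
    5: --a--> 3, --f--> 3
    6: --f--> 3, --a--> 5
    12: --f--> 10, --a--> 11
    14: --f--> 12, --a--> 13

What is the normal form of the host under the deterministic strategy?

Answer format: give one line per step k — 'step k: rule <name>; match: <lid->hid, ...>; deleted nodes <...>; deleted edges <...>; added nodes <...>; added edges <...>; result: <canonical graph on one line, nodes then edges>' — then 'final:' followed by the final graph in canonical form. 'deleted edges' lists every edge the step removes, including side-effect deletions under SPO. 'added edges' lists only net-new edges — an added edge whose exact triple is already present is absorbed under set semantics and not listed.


step 1: rule r2; match: 0->6, 1->3, 2->0, 3->2, 4->5; deleted nodes 0, 3; deleted edges (3,0,f); (3,2,a); (5,3,a); (5,3,f); (6,3,f); (6,5,a); added nodes 15; added edges (6,2,f); (6,15,a); (15,5,a); (15,5,f); result: nodes: 2:T, 5:A, 6:A, 10:D, 11:W, 12:A, 13:D, 14:A, 15:A edges: (6,2,f); (6,15,a); (12,10,f); (12,11,a); (14,12,f); (14,13,a); (15,5,a); (15,5,f)
step 2: rule r2; match: 0->14, 1->12, 2->10, 3->11, 4->13; deleted nodes 10, 12; deleted edges (12,10,f); (12,11,a); (14,12,f); (14,13,a); added nodes 16; added edges (14,11,f); (14,16,a); (16,13,a); (16,13,f); result: nodes: 2:T, 5:A, 6:A, 11:W, 13:D, 14:A, 15:A, 16:A edges: (6,2,f); (6,15,a); (14,11,f); (14,16,a); (15,5,a); (15,5,f); (16,13,a); (16,13,f)
final:
nodes: 2:T, 5:A, 6:A, 11:W, 13:D, 14:A, 15:A, 16:A
edges: (6,2,f); (6,15,a); (14,11,f); (14,16,a); (15,5,a); (15,5,f); (16,13,a); (16,13,f)


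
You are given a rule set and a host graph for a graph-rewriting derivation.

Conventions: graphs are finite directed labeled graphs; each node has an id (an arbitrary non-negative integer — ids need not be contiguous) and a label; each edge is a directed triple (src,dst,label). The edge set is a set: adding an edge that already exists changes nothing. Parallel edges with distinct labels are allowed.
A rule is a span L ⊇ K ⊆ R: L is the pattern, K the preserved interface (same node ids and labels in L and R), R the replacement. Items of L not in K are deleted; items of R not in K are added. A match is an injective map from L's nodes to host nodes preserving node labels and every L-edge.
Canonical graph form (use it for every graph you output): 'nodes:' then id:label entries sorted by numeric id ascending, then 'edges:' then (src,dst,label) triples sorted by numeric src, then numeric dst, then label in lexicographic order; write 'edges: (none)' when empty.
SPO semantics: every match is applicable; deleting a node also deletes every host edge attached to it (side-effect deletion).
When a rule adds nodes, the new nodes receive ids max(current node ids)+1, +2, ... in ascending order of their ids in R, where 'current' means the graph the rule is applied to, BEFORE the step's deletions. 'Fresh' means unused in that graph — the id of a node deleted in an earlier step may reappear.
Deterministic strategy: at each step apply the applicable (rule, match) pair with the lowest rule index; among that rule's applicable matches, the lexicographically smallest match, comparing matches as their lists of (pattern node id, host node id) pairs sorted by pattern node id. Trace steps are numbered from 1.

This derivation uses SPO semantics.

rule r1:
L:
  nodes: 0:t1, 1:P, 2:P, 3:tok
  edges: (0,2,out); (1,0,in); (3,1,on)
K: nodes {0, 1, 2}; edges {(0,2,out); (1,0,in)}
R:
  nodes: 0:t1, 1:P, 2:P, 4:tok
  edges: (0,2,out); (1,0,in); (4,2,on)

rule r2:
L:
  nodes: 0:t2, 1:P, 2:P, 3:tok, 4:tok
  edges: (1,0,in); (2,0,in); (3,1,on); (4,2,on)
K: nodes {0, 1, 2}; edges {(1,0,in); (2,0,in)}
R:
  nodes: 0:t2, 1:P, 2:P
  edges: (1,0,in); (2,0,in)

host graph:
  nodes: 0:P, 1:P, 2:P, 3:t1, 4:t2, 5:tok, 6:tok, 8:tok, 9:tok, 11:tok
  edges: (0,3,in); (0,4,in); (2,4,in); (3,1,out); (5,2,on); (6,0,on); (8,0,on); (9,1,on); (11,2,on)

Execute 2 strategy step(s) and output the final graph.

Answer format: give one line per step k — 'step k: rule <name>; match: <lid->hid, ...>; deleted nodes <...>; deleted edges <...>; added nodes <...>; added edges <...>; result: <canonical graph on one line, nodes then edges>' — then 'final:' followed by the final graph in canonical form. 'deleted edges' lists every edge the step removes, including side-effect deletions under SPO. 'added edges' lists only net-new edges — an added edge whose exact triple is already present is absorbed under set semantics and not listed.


step 1: rule r1; match: 0->3, 1->0, 2->1, 3->6; deleted nodes 6; deleted edges (6,0,on); added nodes 12; added edges (12,1,on); result: nodes: 0:P, 1:P, 2:P, 3:t1, 4:t2, 5:tok, 8:tok, 9:tok, 11:tok, 12:tok edges: (0,3,in); (0,4,in); (2,4,in); (3,1,out); (5,2,on); (8,0,on); (9,1,on); (11,2,on); (12,1,on)
step 2: rule r1; match: 0->3, 1->0, 2->1, 3->8; deleted nodes 8; deleted edges (8,0,on); added nodes 13; added edges (13,1,on); result: nodes: 0:P, 1:P, 2:P, 3:t1, 4:t2, 5:tok, 9:tok, 11:tok, 12:tok, 13:tok edges: (0,3,in); (0,4,in); (2,4,in); (3,1,out); (5,2,on); (9,1,on); (11,2,on); (12,1,on); (13,1,on)
final:
nodes: 0:P, 1:P, 2:P, 3:t1, 4:t2, 5:tok, 9:tok, 11:tok, 12:tok, 13:tok
edges: (0,3,in); (0,4,in); (2,4,in); (3,1,out); (5,2,on); (9,1,on); (11,2,on); (12,1,on); (13,1,on)


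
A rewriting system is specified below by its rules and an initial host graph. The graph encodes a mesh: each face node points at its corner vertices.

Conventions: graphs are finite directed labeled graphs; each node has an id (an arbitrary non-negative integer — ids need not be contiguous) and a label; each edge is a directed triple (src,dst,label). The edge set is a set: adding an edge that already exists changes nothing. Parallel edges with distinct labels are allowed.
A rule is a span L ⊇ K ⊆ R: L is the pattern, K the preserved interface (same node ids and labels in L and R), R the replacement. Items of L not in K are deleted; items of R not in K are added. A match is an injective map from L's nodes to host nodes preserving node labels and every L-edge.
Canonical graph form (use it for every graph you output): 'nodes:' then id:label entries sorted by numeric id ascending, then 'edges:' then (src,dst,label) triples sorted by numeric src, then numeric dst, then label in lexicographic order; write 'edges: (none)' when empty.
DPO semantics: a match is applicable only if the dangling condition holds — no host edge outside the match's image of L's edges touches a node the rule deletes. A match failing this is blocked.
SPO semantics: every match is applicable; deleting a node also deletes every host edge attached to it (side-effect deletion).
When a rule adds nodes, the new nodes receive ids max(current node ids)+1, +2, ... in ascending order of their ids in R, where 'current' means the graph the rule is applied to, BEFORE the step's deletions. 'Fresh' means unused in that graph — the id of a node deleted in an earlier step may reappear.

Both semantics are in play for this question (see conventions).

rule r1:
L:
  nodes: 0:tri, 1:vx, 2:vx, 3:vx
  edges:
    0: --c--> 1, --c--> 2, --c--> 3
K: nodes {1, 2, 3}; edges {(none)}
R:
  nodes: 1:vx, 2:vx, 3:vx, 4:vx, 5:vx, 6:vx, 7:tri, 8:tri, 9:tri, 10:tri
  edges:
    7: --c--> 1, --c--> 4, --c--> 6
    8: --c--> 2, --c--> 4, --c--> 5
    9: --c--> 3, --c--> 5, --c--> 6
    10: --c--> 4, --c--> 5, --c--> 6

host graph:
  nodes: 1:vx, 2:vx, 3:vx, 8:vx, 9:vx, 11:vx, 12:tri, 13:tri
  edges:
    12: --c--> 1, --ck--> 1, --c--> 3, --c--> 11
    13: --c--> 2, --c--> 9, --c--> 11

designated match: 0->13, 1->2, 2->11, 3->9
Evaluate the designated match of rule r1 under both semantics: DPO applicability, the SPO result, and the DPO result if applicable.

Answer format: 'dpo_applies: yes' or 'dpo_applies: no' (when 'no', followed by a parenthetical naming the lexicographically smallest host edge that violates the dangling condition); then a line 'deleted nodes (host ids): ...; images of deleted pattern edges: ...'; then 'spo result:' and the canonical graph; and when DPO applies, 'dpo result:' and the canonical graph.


dpo_applies: yes
deleted nodes (host ids): 13; images of deleted pattern edges: (13,2,c); (13,9,c); (13,11,c)
spo result:
nodes: 1:vx, 2:vx, 3:vx, 8:vx, 9:vx, 11:vx, 12:tri, 14:vx, 15:vx, 16:vx, 17:tri, 18:tri, 19:tri, 20:tri
edges: (12,1,c); (12,1,ck); (12,3,c); (12,11,c); (17,2,c); (17,14,c); (17,16,c); (18,11,c); (18,14,c); (18,15,c); (19,9,c); (19,15,c); (19,16,c); (20,14,c); (20,15,c); (20,16,c)
dpo result:
nodes: 1:vx, 2:vx, 3:vx, 8:vx, 9:vx, 11:vx, 12:tri, 14:vx, 15:vx, 16:vx, 17:tri, 18:tri, 19:tri, 20:tri
edges: (12,1,c); (12,1,ck); (12,3,c); (12,11,c); (17,2,c); (17,14,c); (17,16,c); (18,11,c); (18,14,c); (18,15,c); (19,9,c); (19,15,c); (19,16,c); (20,14,c); (20,15,c); (20,16,c)


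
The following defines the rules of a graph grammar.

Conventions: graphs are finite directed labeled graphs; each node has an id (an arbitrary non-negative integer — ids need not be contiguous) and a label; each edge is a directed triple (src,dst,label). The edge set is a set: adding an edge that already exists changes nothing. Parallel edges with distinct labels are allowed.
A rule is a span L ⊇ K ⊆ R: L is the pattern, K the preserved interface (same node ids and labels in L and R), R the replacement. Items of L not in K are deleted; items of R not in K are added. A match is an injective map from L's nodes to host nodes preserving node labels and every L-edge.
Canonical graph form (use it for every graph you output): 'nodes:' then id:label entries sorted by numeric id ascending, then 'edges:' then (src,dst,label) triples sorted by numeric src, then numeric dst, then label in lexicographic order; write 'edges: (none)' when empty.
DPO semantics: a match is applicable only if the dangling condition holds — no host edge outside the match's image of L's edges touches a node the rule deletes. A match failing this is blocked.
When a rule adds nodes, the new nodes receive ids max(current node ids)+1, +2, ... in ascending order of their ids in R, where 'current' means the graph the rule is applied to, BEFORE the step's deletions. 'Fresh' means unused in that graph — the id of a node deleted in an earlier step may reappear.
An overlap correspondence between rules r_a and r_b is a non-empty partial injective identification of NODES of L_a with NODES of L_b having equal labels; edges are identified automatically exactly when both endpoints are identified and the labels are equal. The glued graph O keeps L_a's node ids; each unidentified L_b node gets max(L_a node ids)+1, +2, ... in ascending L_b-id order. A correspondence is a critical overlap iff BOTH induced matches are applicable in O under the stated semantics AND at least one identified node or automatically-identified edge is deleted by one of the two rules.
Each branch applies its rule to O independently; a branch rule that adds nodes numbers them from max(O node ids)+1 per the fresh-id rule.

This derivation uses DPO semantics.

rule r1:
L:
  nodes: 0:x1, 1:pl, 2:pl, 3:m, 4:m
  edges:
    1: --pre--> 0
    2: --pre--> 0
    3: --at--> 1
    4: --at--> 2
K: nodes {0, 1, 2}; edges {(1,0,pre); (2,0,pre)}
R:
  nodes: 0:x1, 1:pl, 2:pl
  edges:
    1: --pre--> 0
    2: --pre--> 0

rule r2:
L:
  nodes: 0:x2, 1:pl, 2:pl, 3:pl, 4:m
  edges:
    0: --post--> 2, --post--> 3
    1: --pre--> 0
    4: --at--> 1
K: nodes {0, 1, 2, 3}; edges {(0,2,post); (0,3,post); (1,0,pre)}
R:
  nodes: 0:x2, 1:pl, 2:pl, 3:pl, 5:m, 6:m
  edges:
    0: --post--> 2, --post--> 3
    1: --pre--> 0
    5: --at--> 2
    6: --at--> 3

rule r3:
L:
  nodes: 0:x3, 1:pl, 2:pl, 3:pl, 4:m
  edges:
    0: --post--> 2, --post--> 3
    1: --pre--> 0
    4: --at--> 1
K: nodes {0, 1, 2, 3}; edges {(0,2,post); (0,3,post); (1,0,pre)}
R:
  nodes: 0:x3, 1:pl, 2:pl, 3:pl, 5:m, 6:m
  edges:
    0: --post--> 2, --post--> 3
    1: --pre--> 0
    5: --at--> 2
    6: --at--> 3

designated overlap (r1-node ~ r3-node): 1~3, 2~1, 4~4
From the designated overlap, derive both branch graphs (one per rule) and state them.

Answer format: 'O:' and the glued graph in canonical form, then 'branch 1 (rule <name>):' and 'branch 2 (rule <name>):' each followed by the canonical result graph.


O:
nodes: 0:x1, 1:pl, 2:pl, 3:m, 4:m, 5:x3, 6:pl
edges: (1,0,pre); (2,0,pre); (2,5,pre); (3,1,at); (4,2,at); (5,1,post); (5,6,post)
branch 1 (rule r1):
nodes: 0:x1, 1:pl, 2:pl, 5:x3, 6:pl
edges: (1,0,pre); (2,0,pre); (2,5,pre); (5,1,post); (5,6,post)
branch 2 (rule r3):
nodes: 0:x1, 1:pl, 2:pl, 3:m, 5:x3, 6:pl, 7:m, 8:m
edges: (1,0,pre); (2,0,pre); (2,5,pre); (3,1,at); (5,1,post); (5,6,post); (7,6,at); (8,1,at)


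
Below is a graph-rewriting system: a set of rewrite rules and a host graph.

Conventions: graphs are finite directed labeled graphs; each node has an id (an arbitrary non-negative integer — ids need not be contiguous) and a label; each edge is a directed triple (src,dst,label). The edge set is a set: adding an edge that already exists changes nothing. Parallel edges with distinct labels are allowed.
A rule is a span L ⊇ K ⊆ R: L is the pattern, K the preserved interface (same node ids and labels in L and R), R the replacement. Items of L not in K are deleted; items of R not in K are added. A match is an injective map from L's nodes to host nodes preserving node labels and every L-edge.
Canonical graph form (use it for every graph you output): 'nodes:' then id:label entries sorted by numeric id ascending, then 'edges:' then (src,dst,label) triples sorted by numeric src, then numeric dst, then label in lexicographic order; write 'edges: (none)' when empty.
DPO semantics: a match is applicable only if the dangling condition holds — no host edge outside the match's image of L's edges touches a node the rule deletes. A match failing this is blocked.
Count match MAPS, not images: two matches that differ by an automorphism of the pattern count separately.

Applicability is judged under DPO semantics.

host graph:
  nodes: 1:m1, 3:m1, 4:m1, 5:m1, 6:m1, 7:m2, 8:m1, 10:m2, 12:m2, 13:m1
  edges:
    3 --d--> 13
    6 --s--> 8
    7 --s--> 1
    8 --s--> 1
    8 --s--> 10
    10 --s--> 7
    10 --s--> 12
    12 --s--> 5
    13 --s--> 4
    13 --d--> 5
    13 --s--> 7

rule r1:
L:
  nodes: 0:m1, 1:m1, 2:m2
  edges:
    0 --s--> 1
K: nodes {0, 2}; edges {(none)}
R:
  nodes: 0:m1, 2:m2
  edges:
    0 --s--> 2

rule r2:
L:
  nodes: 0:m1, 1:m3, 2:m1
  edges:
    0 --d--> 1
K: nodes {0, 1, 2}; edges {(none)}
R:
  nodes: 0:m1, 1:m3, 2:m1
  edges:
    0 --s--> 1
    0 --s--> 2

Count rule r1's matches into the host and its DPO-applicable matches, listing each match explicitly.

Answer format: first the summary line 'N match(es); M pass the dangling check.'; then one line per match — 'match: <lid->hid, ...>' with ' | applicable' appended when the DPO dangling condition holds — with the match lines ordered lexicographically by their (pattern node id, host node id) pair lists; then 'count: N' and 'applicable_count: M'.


9 match(es); 3 pass the dangling check.
match: 0->6, 1->8, 2->7
match: 0->6, 1->8, 2->10
match: 0->6, 1->8, 2->12
match: 0->8, 1->1, 2->7
match: 0->8, 1->1, 2->10
match: 0->8, 1->1, 2->12
match: 0->13, 1->4, 2->7 | applicable
match: 0->13, 1->4, 2->10 | applicable
match: 0->13, 1->4, 2->12 | applicable
count: 9
applicable_count: 3


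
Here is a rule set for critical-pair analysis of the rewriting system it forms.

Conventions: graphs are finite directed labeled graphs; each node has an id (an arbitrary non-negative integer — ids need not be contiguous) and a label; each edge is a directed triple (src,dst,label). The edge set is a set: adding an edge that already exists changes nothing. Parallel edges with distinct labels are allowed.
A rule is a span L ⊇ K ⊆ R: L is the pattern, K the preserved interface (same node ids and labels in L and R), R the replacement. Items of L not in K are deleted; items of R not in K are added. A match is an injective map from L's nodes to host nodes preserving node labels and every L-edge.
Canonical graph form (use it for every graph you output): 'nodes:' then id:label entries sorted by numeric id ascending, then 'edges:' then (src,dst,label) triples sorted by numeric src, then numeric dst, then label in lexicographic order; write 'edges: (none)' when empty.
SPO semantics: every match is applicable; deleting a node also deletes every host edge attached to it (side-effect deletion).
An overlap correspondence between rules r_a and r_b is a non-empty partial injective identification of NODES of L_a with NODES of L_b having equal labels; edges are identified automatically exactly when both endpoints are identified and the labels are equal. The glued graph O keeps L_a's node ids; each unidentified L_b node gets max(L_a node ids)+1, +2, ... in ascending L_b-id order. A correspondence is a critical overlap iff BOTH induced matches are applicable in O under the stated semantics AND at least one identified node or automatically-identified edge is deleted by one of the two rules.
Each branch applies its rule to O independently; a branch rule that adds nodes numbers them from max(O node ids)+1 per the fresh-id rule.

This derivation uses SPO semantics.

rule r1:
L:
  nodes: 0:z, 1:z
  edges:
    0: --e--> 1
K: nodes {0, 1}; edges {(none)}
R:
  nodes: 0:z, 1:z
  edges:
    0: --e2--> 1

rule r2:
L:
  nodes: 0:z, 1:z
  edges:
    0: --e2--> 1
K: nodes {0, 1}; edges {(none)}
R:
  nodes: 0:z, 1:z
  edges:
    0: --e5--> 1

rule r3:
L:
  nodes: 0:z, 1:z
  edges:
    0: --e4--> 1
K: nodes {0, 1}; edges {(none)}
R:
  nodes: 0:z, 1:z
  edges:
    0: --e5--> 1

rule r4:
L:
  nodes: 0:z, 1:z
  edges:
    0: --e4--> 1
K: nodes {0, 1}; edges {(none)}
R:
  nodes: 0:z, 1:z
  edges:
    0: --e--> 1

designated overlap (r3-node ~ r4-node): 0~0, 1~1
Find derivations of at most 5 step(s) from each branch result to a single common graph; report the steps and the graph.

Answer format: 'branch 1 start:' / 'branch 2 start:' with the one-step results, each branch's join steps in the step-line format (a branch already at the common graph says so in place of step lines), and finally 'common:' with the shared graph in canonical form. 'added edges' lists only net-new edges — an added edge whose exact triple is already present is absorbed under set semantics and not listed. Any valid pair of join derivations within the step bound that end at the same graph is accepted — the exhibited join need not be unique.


branch 1 start:
nodes: 0:z, 1:z
edges: (0,1,e5)
branch 2 start:
nodes: 0:z, 1:z
edges: (0,1,e)
branch 1: already at the common graph (0 steps)
branch 2 step 1: rule r1; match: 0->0, 1->1; deleted nodes (none); deleted edges (0,1,e); added nodes (none); added edges (0,1,e2); result: nodes: 0:z, 1:z edges: (0,1,e2)
branch 2 step 2: rule r2; match: 0->0, 1->1; deleted nodes (none); deleted edges (0,1,e2); added nodes (none); added edges (0,1,e5); result: nodes: 0:z, 1:z edges: (0,1,e5)
common:
nodes: 0:z, 1:z
edges: (0,1,e5)


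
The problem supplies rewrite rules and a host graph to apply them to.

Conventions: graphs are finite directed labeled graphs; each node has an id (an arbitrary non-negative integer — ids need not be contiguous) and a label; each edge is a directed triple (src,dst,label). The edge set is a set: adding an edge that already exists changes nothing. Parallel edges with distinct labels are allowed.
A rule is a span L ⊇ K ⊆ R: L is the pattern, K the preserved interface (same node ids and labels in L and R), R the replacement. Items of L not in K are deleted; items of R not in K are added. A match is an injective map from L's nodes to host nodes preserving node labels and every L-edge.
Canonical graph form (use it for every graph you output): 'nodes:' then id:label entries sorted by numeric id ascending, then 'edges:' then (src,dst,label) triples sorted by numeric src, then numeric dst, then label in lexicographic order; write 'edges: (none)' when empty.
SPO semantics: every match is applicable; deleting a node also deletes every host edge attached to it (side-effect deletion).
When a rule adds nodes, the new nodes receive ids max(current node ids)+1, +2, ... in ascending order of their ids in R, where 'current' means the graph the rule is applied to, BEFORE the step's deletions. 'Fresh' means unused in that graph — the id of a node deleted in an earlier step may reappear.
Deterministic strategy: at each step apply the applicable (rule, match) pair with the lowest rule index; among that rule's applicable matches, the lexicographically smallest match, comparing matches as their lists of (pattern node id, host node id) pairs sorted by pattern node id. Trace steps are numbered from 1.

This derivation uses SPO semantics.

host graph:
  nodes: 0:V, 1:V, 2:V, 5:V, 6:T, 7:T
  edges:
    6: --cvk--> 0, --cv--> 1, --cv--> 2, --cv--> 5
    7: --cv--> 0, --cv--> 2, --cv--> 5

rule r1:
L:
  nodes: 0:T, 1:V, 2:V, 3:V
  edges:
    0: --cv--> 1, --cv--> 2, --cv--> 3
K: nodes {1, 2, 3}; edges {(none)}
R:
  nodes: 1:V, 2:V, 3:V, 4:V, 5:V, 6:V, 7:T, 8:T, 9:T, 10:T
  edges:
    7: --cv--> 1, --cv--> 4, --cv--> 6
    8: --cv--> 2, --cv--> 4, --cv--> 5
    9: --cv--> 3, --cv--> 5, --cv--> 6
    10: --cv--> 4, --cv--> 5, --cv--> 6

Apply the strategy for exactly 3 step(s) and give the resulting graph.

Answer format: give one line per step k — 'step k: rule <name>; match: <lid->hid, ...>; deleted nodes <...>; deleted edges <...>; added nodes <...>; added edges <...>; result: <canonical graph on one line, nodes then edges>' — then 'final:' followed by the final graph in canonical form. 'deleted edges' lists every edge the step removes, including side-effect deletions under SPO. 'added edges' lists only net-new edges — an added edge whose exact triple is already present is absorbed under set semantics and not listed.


step 1: rule r1; match: 0->6, 1->1, 2->2, 3->5; deleted nodes 6; deleted edges (6,0,cvk); (6,1,cv); (6,2,cv); (6,5,cv); added nodes 8, 9, 10, 11, 12, 13, 14; added edges (11,1,cv); (11,8,cv); (11,10,cv); (12,2,cv); (12,8,cv); (12,9,cv); (13,5,cv); (13,9,cv); (13,10,cv); (14,8,cv); (14,9,cv); (14,10,cv); result: nodes: 0:V, 1:V, 2:V, 5:V, 7:T, 8:V, 9:V, 10:V, 11:T, 12:T, 13:T, 14:T edges: (7,0,cv); (7,2,cv); (7,5,cv); (11,1,cv); (11,8,cv); (11,10,cv); (12,2,cv); (12,8,cv); (12,9,cv); (13,5,cv); (13,9,cv); (13,10,cv); (14,8,cv); (14,9,cv); (14,10,cv)
step 2: rule r1; match: 0->7, 1->0, 2->2, 3->5; deleted nodes 7; deleted edges (7,0,cv); (7,2,cv); (7,5,cv); added nodes 15, 16, 17, 18, 19, 20, 21; added edges (18,0,cv); (18,15,cv); (18,17,cv); (19,2,cv); (19,15,cv); (19,16,cv); (20,5,cv); (20,16,cv); (20,17,cv); (21,15,cv); (21,16,cv); (21,17,cv); result: nodes: 0:V, 1:V, 2:V, 5:V, 8:V, 9:V, 10:V, 11:T, 12:T, 13:T, 14:T, 15:V, 16:V, 17:V, 18:T, 19:T, 20:T, 21:T edges: (11,1,cv); (11,8,cv); (11,10,cv); (12,2,cv); (12,8,cv); (12,9,cv); (13,5,cv); (13,9,cv); (13,10,cv); (14,8,cv); (14,9,cv); (14,10,cv); (18,0,cv); (18,15,cv); (18,17,cv); (19,2,cv); (19,15,cv); (19,16,cv); (20,5,cv); (20,16,cv); (20,17,cv); (21,15,cv); (21,16,cv); (21,17,cv)
step 3: rule r1; match: 0->11, 1->1, 2->8, 3->10; deleted nodes 11; deleted edges (11,1,cv); (11,8,cv); (11,10,cv); added nodes 22, 23, 24, 25, 26, 27, 28; added edges (25,1,cv); (25,22,cv); (25,24,cv); (26,8,cv); (26,22,cv); (26,23,cv); (27,10,cv); (27,23,cv); (27,24,cv); (28,22,cv); (28,23,cv); (28,24,cv); result: nodes: 0:V, 1:V, 2:V, 5:V, 8:V, 9:V, 10:V, 12:T, 13:T, 14:T, 15:V, 16:V, 17:V, 18:T, 19:T, 20:T, 21:T, 22:V, 23:V, 24:V, 25:T, 26:T, 27:T, 28:T edges: (12,2,cv); (12,8,cv); (12,9,cv); (13,5,cv); (13,9,cv); (13,10,cv); (14,8,cv); (14,9,cv); (14,10,cv); (18,0,cv); (18,15,cv); (18,17,cv); (19,2,cv); (19,15,cv); (19,16,cv); (20,5,cv); (20,16,cv); (20,17,cv); (21,15,cv); (21,16,cv); (21,17,cv); (25,1,cv); (25,22,cv); (25,24,cv); (26,8,cv); (26,22,cv); (26,23,cv); (27,10,cv); (27,23,cv); (27,24,cv); (28,22,cv); (28,23,cv); (28,24,cv)
final:
nodes: 0:V, 1:V, 2:V, 5:V, 8:V, 9:V, 10:V, 12:T, 13:T, 14:T, 15:V, 16:V, 17:V, 18:T, 19:T, 20:T, 21:T, 22:V, 23:V, 24:V, 25:T, 26:T, 27:T, 28:T
edges: (12,2,cv); (12,8,cv); (12,9,cv); (13,5,cv); (13,9,cv); (13,10,cv); (14,8,cv); (14,9,cv); (14,10,cv); (18,0,cv); (18,15,cv); (18,17,cv); (19,2,cv); (19,15,cv); (19,16,cv); (20,5,cv); (20,16,cv); (20,17,cv); (21,15,cv); (21,16,cv); (21,17,cv); (25,1,cv); (25,22,cv); (25,24,cv); (26,8,cv); (26,22,cv); (26,23,cv); (27,10,cv); (27,23,cv); (27,24,cv); (28,22,cv); (28,23,cv); (28,24,cv)


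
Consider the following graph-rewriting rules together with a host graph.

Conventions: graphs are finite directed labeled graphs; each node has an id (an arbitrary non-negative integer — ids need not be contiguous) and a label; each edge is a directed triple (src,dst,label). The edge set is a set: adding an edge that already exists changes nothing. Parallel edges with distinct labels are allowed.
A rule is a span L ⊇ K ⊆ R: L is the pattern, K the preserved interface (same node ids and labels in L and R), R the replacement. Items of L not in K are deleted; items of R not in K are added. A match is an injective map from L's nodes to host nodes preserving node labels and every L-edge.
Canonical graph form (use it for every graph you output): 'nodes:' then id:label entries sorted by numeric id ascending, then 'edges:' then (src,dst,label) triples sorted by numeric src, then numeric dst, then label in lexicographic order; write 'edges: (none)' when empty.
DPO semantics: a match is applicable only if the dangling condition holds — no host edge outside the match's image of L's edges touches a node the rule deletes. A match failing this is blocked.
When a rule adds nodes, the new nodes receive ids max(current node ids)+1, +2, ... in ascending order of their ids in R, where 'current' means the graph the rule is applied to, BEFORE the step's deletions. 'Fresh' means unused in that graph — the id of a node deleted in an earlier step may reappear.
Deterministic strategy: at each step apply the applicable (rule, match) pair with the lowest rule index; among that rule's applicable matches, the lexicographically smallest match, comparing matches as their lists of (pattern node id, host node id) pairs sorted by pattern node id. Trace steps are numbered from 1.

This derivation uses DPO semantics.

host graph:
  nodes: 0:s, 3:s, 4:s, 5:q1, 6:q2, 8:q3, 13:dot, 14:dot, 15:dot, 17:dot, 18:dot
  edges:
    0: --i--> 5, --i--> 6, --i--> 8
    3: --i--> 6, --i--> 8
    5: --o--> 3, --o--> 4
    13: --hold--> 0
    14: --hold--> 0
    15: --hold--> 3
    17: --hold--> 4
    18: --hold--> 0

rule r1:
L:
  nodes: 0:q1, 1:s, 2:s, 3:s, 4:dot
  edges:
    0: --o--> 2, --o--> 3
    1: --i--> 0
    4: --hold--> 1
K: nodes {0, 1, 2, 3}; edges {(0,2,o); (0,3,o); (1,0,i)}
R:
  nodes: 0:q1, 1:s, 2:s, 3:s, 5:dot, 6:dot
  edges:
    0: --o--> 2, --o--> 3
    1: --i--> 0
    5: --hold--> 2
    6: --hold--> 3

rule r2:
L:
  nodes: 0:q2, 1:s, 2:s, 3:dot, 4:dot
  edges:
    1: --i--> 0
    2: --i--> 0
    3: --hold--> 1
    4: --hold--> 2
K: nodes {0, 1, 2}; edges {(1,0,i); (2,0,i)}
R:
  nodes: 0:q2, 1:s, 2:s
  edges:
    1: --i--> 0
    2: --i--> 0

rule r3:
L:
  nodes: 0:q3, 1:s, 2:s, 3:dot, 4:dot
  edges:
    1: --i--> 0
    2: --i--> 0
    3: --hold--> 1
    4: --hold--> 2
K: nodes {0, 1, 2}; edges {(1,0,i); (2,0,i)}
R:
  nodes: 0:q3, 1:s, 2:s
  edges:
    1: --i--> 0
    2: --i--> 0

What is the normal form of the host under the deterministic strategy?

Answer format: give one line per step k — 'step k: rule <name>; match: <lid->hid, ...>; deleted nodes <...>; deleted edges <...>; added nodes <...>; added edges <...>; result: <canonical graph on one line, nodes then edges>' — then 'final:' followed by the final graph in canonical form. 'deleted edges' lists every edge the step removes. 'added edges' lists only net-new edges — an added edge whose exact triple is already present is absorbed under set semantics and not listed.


step 1: rule r1; match: 0->5, 1->0, 2->3, 3->4, 4->13; deleted nodes 13; deleted edges (13,0,hold); added nodes 19, 20; added edges (19,3,hold); (20,4,hold); result: nodes: 0:s, 3:s, 4:s, 5:q1, 6:q2, 8:q3, 14:dot, 15:dot, 17:dot, 18:dot, 19:dot, 20:dot edges: (0,5,i); (0,6,i); (0,8,i); (3,6,i); (3,8,i); (5,3,o); (5,4,o); (14,0,hold); (15,3,hold); (17,4,hold); (18,0,hold); (19,3,hold); (20,4,hold)
step 2: rule r1; match: 0->5, 1->0, 2->3, 3->4, 4->14; deleted nodes 14; deleted edges (14,0,hold); added nodes 21, 22; added edges (21,3,hold); (22,4,hold); result: nodes: 0:s, 3:s, 4:s, 5:q1, 6:q2, 8:q3, 15:dot, 17:dot, 18:dot, 19:dot, 20:dot, 21:dot, 22:dot edges: (0,5,i); (0,6,i); (0,8,i); (3,6,i); (3,8,i); (5,3,o); (5,4,o); (15,3,hold); (17,4,hold); (18,0,hold); (19,3,hold); (20,4,hold); (21,3,hold); (22,4,hold)
step 3: rule r1; match: 0->5, 1->0, 2->3, 3->4, 4->18; deleted nodes 18; deleted edges (18,0,hold); added nodes 23, 24; added edges (23,3,hold); (24,4,hold); result: nodes: 0:s, 3:s, 4:s, 5:q1, 6:q2, 8:q3, 15:dot, 17:dot, 19:dot, 20:dot, 21:dot, 22:dot, 23:dot, 24:dot edges: (0,5,i); (0,6,i); (0,8,i); (3,6,i); (3,8,i); (5,3,o); (5,4,o); (15,3,hold); (17,4,hold); (19,3,hold); (20,4,hold); (21,3,hold); (22,4,hold); (23,3,hold); (24,4,hold)
final:
nodes: 0:s, 3:s, 4:s, 5:q1, 6:q2, 8:q3, 15:dot, 17:dot, 19:dot, 20:dot, 21:dot, 22:dot, 23:dot, 24:dot
edges: (0,5,i); (0,6,i); (0,8,i); (3,6,i); (3,8,i); (5,3,o); (5,4,o); (15,3,hold); (17,4,hold); (19,3,hold); (20,4,hold); (21,3,hold); (22,4,hold); (23,3,hold); (24,4,hold)
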